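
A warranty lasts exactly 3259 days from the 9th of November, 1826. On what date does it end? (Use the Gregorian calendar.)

+365 (one year) → Nov 9, 1827 (2894 left).
+366 (one year; includes Feb 29, 1828) → Nov 9, 1828 (2528 left).
+365 (one year) → Nov 9, 1829 (2163 left).
+365 (one year) → Nov 9, 1830 (1798 left).
+365 (one year) → Nov 9, 1831 (1433 left).
+366 (one year; includes Feb 29, 1832) → Nov 9, 1832 (1067 left).
+365 (one year) → Nov 9, 1833 (702 left).
+365 (one year) → Nov 9, 1834 (337 left).
Nov has 30 days: +22 → Dec 1, 1834 (315 left).
Dec has 31 days: +31 → Jan 1, 1835 (284 left).
Jan has 31 days: +31 → Feb 1, 1835 (253 left).
Feb has 28 days: +28 → Mar 1, 1835 (225 left).
Mar has 31 days: +31 → Apr 1, 1835 (194 left).
Apr has 30 days: +30 → May 1, 1835 (164 left).
May has 31 days: +31 → Jun 1, 1835 (133 left).
Jun has 30 days: +30 → Jul 1, 1835 (103 left).
Jul has 31 days: +31 → Aug 1, 1835 (72 left).
Aug has 31 days: +31 → Sep 1, 1835 (41 left).
Sep has 30 days: +30 → Oct 1, 1835 (11 left).
+11 → Oct 12, 1835.

October 12, 1835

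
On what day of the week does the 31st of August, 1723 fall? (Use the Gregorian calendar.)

Tuesday

Doomsday rule: the anchor day for the 1700s is Sunday. For year 23: 23÷12 = 1 r 11, and 11÷4 = 2, so 1+11+2 = 14.
Sunday + 14 ≡ Sunday — that's 1723's doomsday.
In August the doomsday date is Aug 8.
Aug 31 is 23 days after Aug 8; 23 mod 7 = 2, so Sunday + 2 = Tuesday.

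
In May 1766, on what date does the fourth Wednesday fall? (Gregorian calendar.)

May 1, 1766 is a Thursday.
The first Wednesday is therefore May 7 (6 days later).
The fourth Wednesday is 7 + 3×7 = May 28.

May 28, 1766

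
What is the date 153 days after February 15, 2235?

July 18, 2235

Feb has 28 days: +14 → Mar 1, 2235 (139 left).
Mar has 31 days: +31 → Apr 1, 2235 (108 left).
Apr has 30 days: +30 → May 1, 2235 (78 left).
May has 31 days: +31 → Jun 1, 2235 (47 left).
Jun has 30 days: +30 → Jul 1, 2235 (17 left).
+17 → Jul 18, 2235.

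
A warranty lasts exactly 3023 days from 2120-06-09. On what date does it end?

+365 (one year) → Jun 9, 2121 (2658 left).
+365 (one year) → Jun 9, 2122 (2293 left).
+365 (one year) → Jun 9, 2123 (1928 left).
+366 (one year; includes Feb 29, 2124) → Jun 9, 2124 (1562 left).
+365 (one year) → Jun 9, 2125 (1197 left).
+365 (one year) → Jun 9, 2126 (832 left).
+365 (one year) → Jun 9, 2127 (467 left).
+366 (one year; includes Feb 29, 2128) → Jun 9, 2128 (101 left).
Jun has 30 days: +22 → Jul 1, 2128 (79 left).
Jul has 31 days: +31 → Aug 1, 2128 (48 left).
Aug has 31 days: +31 → Sep 1, 2128 (17 left).
+17 → Sep 18, 2128.

September 18, 2128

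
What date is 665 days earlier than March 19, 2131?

−365 (one year) → Mar 19, 2130 (300 left).
−19 → Feb 28, 2130 (end of Feb, 28 days; 281 left).
−28 → Jan 31, 2130 (end of Jan, 31 days; 253 left).
−31 → Dec 31, 2129 (end of Dec, 31 days; 222 left).
−31 → Nov 30, 2129 (end of Nov, 30 days; 191 left).
−30 → Oct 31, 2129 (end of Oct, 31 days; 161 left).
−31 → Sep 30, 2129 (end of Sep, 30 days; 130 left).
−30 → Aug 31, 2129 (end of Aug, 31 days; 100 left).
−31 → Jul 31, 2129 (end of Jul, 31 days; 69 left).
−31 → Jun 30, 2129 (end of Jun, 30 days; 38 left).
−30 → May 31, 2129 (end of May, 31 days; 8 left).
−8 → May 23, 2129.

May 23, 2129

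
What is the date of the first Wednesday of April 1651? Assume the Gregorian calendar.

April 5, 1651

April 1, 1651 is a Saturday.
The first Wednesday is therefore April 5 (4 days later).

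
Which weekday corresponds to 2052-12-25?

Doomsday rule: the anchor day for the 2000s is Tuesday. For year 52: 52÷12 = 4 r 4, and 4÷4 = 1, so 4+4+1 = 9.
Tuesday + 9 ≡ Thursday — that's 2052's doomsday.
In December the doomsday date is Dec 12.
Dec 25 is 13 days after Dec 12; 13 mod 7 = 6, so Thursday + 6 = Wednesday.

Wednesday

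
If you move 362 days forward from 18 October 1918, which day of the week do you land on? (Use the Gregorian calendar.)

Wednesday

First find the weekday of Oct 18, 1918. Doomsday rule: the anchor day for the 1900s is Wednesday. For year 18: 18÷12 = 1 r 6, and 6÷4 = 1, so 1+6+1 = 8.
Wednesday + 8 ≡ Thursday — that's 1918's doomsday.
In October the doomsday date is Oct 10.
Oct 18 is 8 days after Oct 10; 8 mod 7 = 1, so Thursday + 1 = Friday.
362 mod 7 = 5, so 362 days after a Friday is Friday + 5 = Wednesday.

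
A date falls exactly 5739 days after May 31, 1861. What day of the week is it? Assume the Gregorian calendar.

First find the weekday of May 31, 1861. Doomsday rule: the anchor day for the 1800s is Friday. For year 61: 61÷12 = 5 r 1, and 1÷4 = 0, so 5+1+0 = 6.
Friday + 6 ≡ Thursday — that's 1861's doomsday.
In May the doomsday date is May 9.
May 31 is 22 days after May 9; 22 mod 7 = 1, so Thursday + 1 = Friday.
5739 mod 7 = 6, so 5739 days after a Friday is Friday + 6 = Thursday.

Thursday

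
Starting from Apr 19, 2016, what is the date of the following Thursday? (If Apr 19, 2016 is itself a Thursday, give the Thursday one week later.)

April 21, 2016

Apr 19, 2016 is a Tuesday.
From Tuesday to the next Thursday is 2 days.
Apr 19, 2016 + 2 = Apr 21, 2016.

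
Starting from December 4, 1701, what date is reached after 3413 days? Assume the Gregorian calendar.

April 9, 1711

+365 (one year) → Dec 4, 1702 (3048 left).
+365 (one year) → Dec 4, 1703 (2683 left).
+366 (one year; includes Feb 29, 1704) → Dec 4, 1704 (2317 left).
+365 (one year) → Dec 4, 1705 (1952 left).
+365 (one year) → Dec 4, 1706 (1587 left).
+365 (one year) → Dec 4, 1707 (1222 left).
+366 (one year; includes Feb 29, 1708) → Dec 4, 1708 (856 left).
+365 (one year) → Dec 4, 1709 (491 left).
+365 (one year) → Dec 4, 1710 (126 left).
Dec has 31 days: +28 → Jan 1, 1711 (98 left).
Jan has 31 days: +31 → Feb 1, 1711 (67 left).
Feb has 28 days: +28 → Mar 1, 1711 (39 left).
Mar has 31 days: +31 → Apr 1, 1711 (8 left).
+8 → Apr 9, 1711.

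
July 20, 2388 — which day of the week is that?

Wednesday

Doomsday rule: the anchor day for the 2300s is Wednesday. For year 88: 88÷12 = 7 r 4, and 4÷4 = 1, so 7+4+1 = 12.
Wednesday + 12 ≡ Monday — that's 2388's doomsday.
In July the doomsday date is Jul 11.
Jul 20 is 9 days after Jul 11; 9 mod 7 = 2, so Monday + 2 = Wednesday.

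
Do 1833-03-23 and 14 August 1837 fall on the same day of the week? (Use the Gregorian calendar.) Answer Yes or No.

No

From Mar 23, 1833 to Aug 14, 1837 is 1605 days.
1605 mod 7 = 2, so they are different weekdays.
(Mar 23, 1833 is a Saturday; Aug 14, 1837 is a Monday.)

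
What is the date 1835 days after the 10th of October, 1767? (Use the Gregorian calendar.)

October 18, 1772

+366 (one year; includes Feb 29, 1768) → Oct 10, 1768 (1469 left).
+365 (one year) → Oct 10, 1769 (1104 left).
+365 (one year) → Oct 10, 1770 (739 left).
+365 (one year) → Oct 10, 1771 (374 left).
Oct has 31 days: +22 → Nov 1, 1771 (352 left).
Nov has 30 days: +30 → Dec 1, 1771 (322 left).
Dec has 31 days: +31 → Jan 1, 1772 (291 left).
Jan has 31 days: +31 → Feb 1, 1772 (260 left).
Feb has 29 days: +29 → Mar 1, 1772 (231 left).
Mar has 31 days: +31 → Apr 1, 1772 (200 left).
Apr has 30 days: +30 → May 1, 1772 (170 left).
May has 31 days: +31 → Jun 1, 1772 (139 left).
Jun has 30 days: +30 → Jul 1, 1772 (109 left).
Jul has 31 days: +31 → Aug 1, 1772 (78 left).
Aug has 31 days: +31 → Sep 1, 1772 (47 left).
Sep has 30 days: +30 → Oct 1, 1772 (17 left).
+17 → Oct 18, 1772.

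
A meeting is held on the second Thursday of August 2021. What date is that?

August 1, 2021 is a Sunday.
The first Thursday is therefore August 5 (4 days later).
The second Thursday is 5 + 1×7 = August 12.

August 12, 2021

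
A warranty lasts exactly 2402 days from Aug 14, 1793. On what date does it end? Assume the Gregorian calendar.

March 13, 1800

+365 (one year) → Aug 14, 1794 (2037 left).
+365 (one year) → Aug 14, 1795 (1672 left).
+366 (one year; includes Feb 29, 1796) → Aug 14, 1796 (1306 left).
+365 (one year) → Aug 14, 1797 (941 left).
+365 (one year) → Aug 14, 1798 (576 left).
+365 (one year) → Aug 14, 1799 (211 left).
Aug has 31 days: +18 → Sep 1, 1799 (193 left).
Sep has 30 days: +30 → Oct 1, 1799 (163 left).
Oct has 31 days: +31 → Nov 1, 1799 (132 left).
Nov has 30 days: +30 → Dec 1, 1799 (102 left).
Dec has 31 days: +31 → Jan 1, 1800 (71 left).
Jan has 31 days: +31 → Feb 1, 1800 (40 left).
Feb has 28 days: +28 → Mar 1, 1800 (12 left).
+12 → Mar 13, 1800.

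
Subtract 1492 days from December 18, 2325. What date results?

−365 (one year) → Dec 18, 2324 (1127 left).
−366 (one year; includes Feb 29, 2324) → Dec 18, 2323 (761 left).
−365 (one year) → Dec 18, 2322 (396 left).
−18 → Nov 30, 2322 (end of Nov, 30 days; 378 left).
−30 → Oct 31, 2322 (end of Oct, 31 days; 348 left).
−31 → Sep 30, 2322 (end of Sep, 30 days; 317 left).
−30 → Aug 31, 2322 (end of Aug, 31 days; 287 left).
−31 → Jul 31, 2322 (end of Jul, 31 days; 256 left).
−31 → Jun 30, 2322 (end of Jun, 30 days; 225 left).
−30 → May 31, 2322 (end of May, 31 days; 195 left).
−31 → Apr 30, 2322 (end of Apr, 30 days; 164 left).
−30 → Mar 31, 2322 (end of Mar, 31 days; 134 left).
−31 → Feb 28, 2322 (end of Feb, 28 days; 103 left).
−28 → Jan 31, 2322 (end of Jan, 31 days; 75 left).
−31 → Dec 31, 2321 (end of Dec, 31 days; 44 left).
−31 → Nov 30, 2321 (end of Nov, 30 days; 13 left).
−13 → Nov 17, 2321.

November 17, 2321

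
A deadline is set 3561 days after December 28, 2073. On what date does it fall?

September 28, 2083

+365 (one year) → Dec 28, 2074 (3196 left).
+365 (one year) → Dec 28, 2075 (2831 left).
+366 (one year; includes Feb 29, 2076) → Dec 28, 2076 (2465 left).
+365 (one year) → Dec 28, 2077 (2100 left).
+365 (one year) → Dec 28, 2078 (1735 left).
+365 (one year) → Dec 28, 2079 (1370 left).
+366 (one year; includes Feb 29, 2080) → Dec 28, 2080 (1004 left).
+365 (one year) → Dec 28, 2081 (639 left).
+365 (one year) → Dec 28, 2082 (274 left).
Dec has 31 days: +4 → Jan 1, 2083 (270 left).
Jan has 31 days: +31 → Feb 1, 2083 (239 left).
Feb has 28 days: +28 → Mar 1, 2083 (211 left).
Mar has 31 days: +31 → Apr 1, 2083 (180 left).
Apr has 30 days: +30 → May 1, 2083 (150 left).
May has 31 days: +31 → Jun 1, 2083 (119 left).
Jun has 30 days: +30 → Jul 1, 2083 (89 left).
Jul has 31 days: +31 → Aug 1, 2083 (58 left).
Aug has 31 days: +31 → Sep 1, 2083 (27 left).
+27 → Sep 28, 2083.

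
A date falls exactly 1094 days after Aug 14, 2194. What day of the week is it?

First find the weekday of Aug 14, 2194. Doomsday rule: the anchor day for the 2100s is Sunday. For year 94: 94÷12 = 7 r 10, and 10÷4 = 2, so 7+10+2 = 19.
Sunday + 19 ≡ Friday — that's 2194's doomsday.
In August the doomsday date is Aug 8.
Aug 14 is 6 days after Aug 8; 6 mod 7 = 6, so Friday + 6 = Thursday.
1094 mod 7 = 2, so 1094 days after a Thursday is Thursday + 2 = Saturday.

Saturday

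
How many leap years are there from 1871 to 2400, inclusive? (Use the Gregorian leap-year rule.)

Multiples of 4 in [1871,2400]: 133.
Of those, multiples of 100: 6 (not leap unless ÷400).
Multiples of 400: 2.
Leap years = 133 − 6 + 2 = 129.

129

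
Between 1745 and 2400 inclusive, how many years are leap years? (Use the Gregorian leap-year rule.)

159

Multiples of 4 in [1745,2400]: 164.
Of those, multiples of 100: 7 (not leap unless ÷400).
Multiples of 400: 2.
Leap years = 164 − 7 + 2 = 159.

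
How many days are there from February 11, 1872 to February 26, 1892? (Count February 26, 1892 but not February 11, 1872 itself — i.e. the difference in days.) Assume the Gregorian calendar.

7320

Feb 11, 1872 → Feb 11, 1873: 366 days (Feb 29, 1872 is in that span).
Feb 11, 1873 → Feb 11, 1874: 365 days.
Feb 11, 1874 → Feb 11, 1875: 365 days.
Feb 11, 1875 → Feb 11, 1876: 365 days.
Feb 11, 1876 → Feb 11, 1877: 366 days (Feb 29, 1876 is in that span).
Feb 11, 1877 → Feb 11, 1878: 365 days.
Feb 11, 1878 → Feb 11, 1879: 365 days.
Feb 11, 1879 → Feb 11, 1880: 365 days.
Feb 11, 1880 → Feb 11, 1881: 366 days (Feb 29, 1880 is in that span).
Feb 11, 1881 → Feb 11, 1882: 365 days.
Feb 11, 1882 → Feb 11, 1883: 365 days.
Feb 11, 1883 → Feb 11, 1884: 365 days.
Feb 11, 1884 → Feb 11, 1885: 366 days (Feb 29, 1884 is in that span).
Feb 11, 1885 → Feb 11, 1886: 365 days.
Feb 11, 1886 → Feb 11, 1887: 365 days.
Feb 11, 1887 → Feb 11, 1888: 365 days.
Feb 11, 1888 → Feb 11, 1889: 366 days (Feb 29, 1888 is in that span).
Feb 11, 1889 → Feb 11, 1890: 365 days.
Feb 11, 1890 → Feb 11, 1891: 365 days.
Feb 11, 1891 → Mar 11, 1891: 28 days (February has 28).
Mar 11, 1891 → Apr 11, 1891: 31 days (March has 31).
Apr 11, 1891 → May 11, 1891: 30 days (April has 30).
May 11, 1891 → Jun 11, 1891: 31 days (May has 31).
Jun 11, 1891 → Jul 11, 1891: 30 days (June has 30).
Jul 11, 1891 → Aug 11, 1891: 31 days (July has 31).
Aug 11, 1891 → Sep 11, 1891: 31 days (August has 31).
Sep 11, 1891 → Oct 11, 1891: 30 days (September has 30).
Oct 11, 1891 → Nov 11, 1891: 31 days (October has 31).
Nov 11, 1891 → Dec 11, 1891: 30 days (November has 30).
Dec 11, 1891 → Jan 11, 1892: 31 days (December has 31).
Jan 11, 1892 → Feb 11, 1892: 31 days (January has 31).
Feb 11, 1892 → Feb 26, 1892: 15 days.
Total: 7320 days.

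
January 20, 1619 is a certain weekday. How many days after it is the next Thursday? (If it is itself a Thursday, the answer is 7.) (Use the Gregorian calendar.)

4

Jan 20, 1619 is a Sunday.
From Sunday to the next Thursday is 4 days.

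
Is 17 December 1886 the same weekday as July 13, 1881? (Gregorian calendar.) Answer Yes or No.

No

From Jul 13, 1881 to Dec 17, 1886 is 1983 days.
1983 mod 7 = 2, so they are different weekdays.
(Jul 13, 1881 is a Wednesday; Dec 17, 1886 is a Friday.)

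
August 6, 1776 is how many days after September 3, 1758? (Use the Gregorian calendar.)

Sep 3, 1758 → Sep 3, 1759: 365 days.
Sep 3, 1759 → Sep 3, 1760: 366 days (Feb 29, 1760 is in that span).
Sep 3, 1760 → Sep 3, 1761: 365 days.
Sep 3, 1761 → Sep 3, 1762: 365 days.
Sep 3, 1762 → Sep 3, 1763: 365 days.
Sep 3, 1763 → Sep 3, 1764: 366 days (Feb 29, 1764 is in that span).
Sep 3, 1764 → Sep 3, 1765: 365 days.
Sep 3, 1765 → Sep 3, 1766: 365 days.
Sep 3, 1766 → Sep 3, 1767: 365 days.
Sep 3, 1767 → Sep 3, 1768: 366 days (Feb 29, 1768 is in that span).
Sep 3, 1768 → Sep 3, 1769: 365 days.
Sep 3, 1769 → Sep 3, 1770: 365 days.
Sep 3, 1770 → Sep 3, 1771: 365 days.
Sep 3, 1771 → Sep 3, 1772: 366 days (Feb 29, 1772 is in that span).
Sep 3, 1772 → Sep 3, 1773: 365 days.
Sep 3, 1773 → Sep 3, 1774: 365 days.
Sep 3, 1774 → Sep 3, 1775: 365 days.
Sep 3, 1775 → Oct 3, 1775: 30 days (September has 30).
Oct 3, 1775 → Nov 3, 1775: 31 days (October has 31).
Nov 3, 1775 → Dec 3, 1775: 30 days (November has 30).
Dec 3, 1775 → Jan 3, 1776: 31 days (December has 31).
Jan 3, 1776 → Feb 3, 1776: 31 days (January has 31).
Feb 3, 1776 → Mar 3, 1776: 29 days (February has 29).
Mar 3, 1776 → Apr 3, 1776: 31 days (March has 31).
Apr 3, 1776 → May 3, 1776: 30 days (April has 30).
May 3, 1776 → Jun 3, 1776: 31 days (May has 31).
Jun 3, 1776 → Jul 3, 1776: 30 days (June has 30).
Jul 3, 1776 → Aug 3, 1776: 31 days (July has 31).
Aug 3, 1776 → Aug 6, 1776: 3 days.
Total: 6547 days.

6547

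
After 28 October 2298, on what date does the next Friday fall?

Oct 28, 2298 is a Friday.
From Friday to the next Friday is 7 days.
Oct 28, 2298 + 7 = Nov 4, 2298.

November 4, 2298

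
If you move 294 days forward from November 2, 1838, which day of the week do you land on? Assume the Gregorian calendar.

Friday

First find the weekday of Nov 2, 1838. Doomsday rule: the anchor day for the 1800s is Friday. For year 38: 38÷12 = 3 r 2, and 2÷4 = 0, so 3+2+0 = 5.
Friday + 5 ≡ Wednesday — that's 1838's doomsday.
In November the doomsday date is Nov 7.
Nov 2 is 5 days before Nov 7; 5 mod 7 = 5, so Wednesday − 5 = Friday.
294 mod 7 = 0, so 294 days after a Friday is Friday + 0 = Friday.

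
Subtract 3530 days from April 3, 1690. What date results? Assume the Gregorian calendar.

−365 (one year) → Apr 3, 1689 (3165 left).
−365 (one year) → Apr 3, 1688 (2800 left).
−366 (one year; includes Feb 29, 1688) → Apr 3, 1687 (2434 left).
−365 (one year) → Apr 3, 1686 (2069 left).
−365 (one year) → Apr 3, 1685 (1704 left).
−365 (one year) → Apr 3, 1684 (1339 left).
−366 (one year; includes Feb 29, 1684) → Apr 3, 1683 (973 left).
−365 (one year) → Apr 3, 1682 (608 left).
−365 (one year) → Apr 3, 1681 (243 left).
−3 → Mar 31, 1681 (end of Mar, 31 days; 240 left).
−31 → Feb 28, 1681 (end of Feb, 28 days; 209 left).
−28 → Jan 31, 1681 (end of Jan, 31 days; 181 left).
−31 → Dec 31, 1680 (end of Dec, 31 days; 150 left).
−31 → Nov 30, 1680 (end of Nov, 30 days; 119 left).
−30 → Oct 31, 1680 (end of Oct, 31 days; 89 left).
−31 → Sep 30, 1680 (end of Sep, 30 days; 58 left).
−30 → Aug 31, 1680 (end of Aug, 31 days; 28 left).
−28 → Aug 3, 1680.

August 3, 1680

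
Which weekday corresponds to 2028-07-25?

Doomsday rule: the anchor day for the 2000s is Tuesday. For year 28: 28÷12 = 2 r 4, and 4÷4 = 1, so 2+4+1 = 7.
Tuesday + 7 ≡ Tuesday — that's 2028's doomsday.
In July the doomsday date is Jul 11.
Jul 25 is 14 days after Jul 11; 14 mod 7 = 0, so Tuesday + 0 = Tuesday.

Tuesday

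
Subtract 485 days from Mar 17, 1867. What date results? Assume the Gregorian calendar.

−365 (one year) → Mar 17, 1866 (120 left).
−17 → Feb 28, 1866 (end of Feb, 28 days; 103 left).
−28 → Jan 31, 1866 (end of Jan, 31 days; 75 left).
−31 → Dec 31, 1865 (end of Dec, 31 days; 44 left).
−31 → Nov 30, 1865 (end of Nov, 30 days; 13 left).
−13 → Nov 17, 1865.

November 17, 1865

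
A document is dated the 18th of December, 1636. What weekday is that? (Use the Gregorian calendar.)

Thursday

Doomsday rule: the anchor day for the 1600s is Tuesday. For year 36: 36÷12 = 3 r 0, and 0÷4 = 0, so 3+0+0 = 3.
Tuesday + 3 ≡ Friday — that's 1636's doomsday.
In December the doomsday date is Dec 12.
Dec 18 is 6 days after Dec 12; 6 mod 7 = 6, so Friday + 6 = Thursday.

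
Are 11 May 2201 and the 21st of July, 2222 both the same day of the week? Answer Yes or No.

No

From May 11, 2201 to Jul 21, 2222 is 7741 days.
7741 mod 7 = 6, so they are different weekdays.
(May 11, 2201 is a Monday; Jul 21, 2222 is a Sunday.)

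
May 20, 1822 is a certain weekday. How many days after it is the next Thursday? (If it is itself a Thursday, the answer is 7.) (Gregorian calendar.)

May 20, 1822 is a Monday.
From Monday to the next Thursday is 3 days.

3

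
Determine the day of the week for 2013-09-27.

January 1, 2013 is a Tuesday.
Jan 1, 2013 → Feb 1, 2013: 31 days (January has 31).
Feb 1, 2013 → Mar 1, 2013: 28 days (February has 28).
Mar 1, 2013 → Apr 1, 2013: 31 days (March has 31).
Apr 1, 2013 → May 1, 2013: 30 days (April has 30).
May 1, 2013 → Jun 1, 2013: 31 days (May has 31).
Jun 1, 2013 → Jul 1, 2013: 30 days (June has 30).
Jul 1, 2013 → Aug 1, 2013: 31 days (July has 31).
Aug 1, 2013 → Sep 1, 2013: 31 days (August has 31).
Sep 1, 2013 → Sep 27, 2013: 26 days.
Total: 269 days.
269 mod 7 = 3, so Tuesday + 3 = Friday.

Friday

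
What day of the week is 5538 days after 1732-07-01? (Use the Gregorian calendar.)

Wednesday

Jul 1, 1732 is a Tuesday.
5538 mod 7 = 1, so 5538 days after a Tuesday is Tuesday + 1 = Wednesday.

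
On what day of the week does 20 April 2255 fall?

Doomsday rule: the anchor day for the 2200s is Friday. For year 55: 55÷12 = 4 r 7, and 7÷4 = 1, so 4+7+1 = 12.
Friday + 12 ≡ Wednesday — that's 2255's doomsday.
In April the doomsday date is Apr 4.
Apr 20 is 16 days after Apr 4; 16 mod 7 = 2, so Wednesday + 2 = Friday.

Friday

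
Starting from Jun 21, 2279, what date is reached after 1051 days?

+366 (one year; includes Feb 29, 2280) → Jun 21, 2280 (685 left).
+365 (one year) → Jun 21, 2281 (320 left).
Jun has 30 days: +10 → Jul 1, 2281 (310 left).
Jul has 31 days: +31 → Aug 1, 2281 (279 left).
Aug has 31 days: +31 → Sep 1, 2281 (248 left).
Sep has 30 days: +30 → Oct 1, 2281 (218 left).
Oct has 31 days: +31 → Nov 1, 2281 (187 left).
Nov has 30 days: +30 → Dec 1, 2281 (157 left).
Dec has 31 days: +31 → Jan 1, 2282 (126 left).
Jan has 31 days: +31 → Feb 1, 2282 (95 left).
Feb has 28 days: +28 → Mar 1, 2282 (67 left).
Mar has 31 days: +31 → Apr 1, 2282 (36 left).
Apr has 30 days: +30 → May 1, 2282 (6 left).
+6 → May 7, 2282.

May 7, 2282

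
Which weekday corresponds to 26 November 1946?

Tuesday

Doomsday rule: the anchor day for the 1900s is Wednesday. For year 46: 46÷12 = 3 r 10, and 10÷4 = 2, so 3+10+2 = 15.
Wednesday + 15 ≡ Thursday — that's 1946's doomsday.
In November the doomsday date is Nov 7.
Nov 26 is 19 days after Nov 7; 19 mod 7 = 5, so Thursday + 5 = Tuesday.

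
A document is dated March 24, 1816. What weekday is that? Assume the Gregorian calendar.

Sunday

Doomsday rule: the anchor day for the 1800s is Friday. For year 16: 16÷12 = 1 r 4, and 4÷4 = 1, so 1+4+1 = 6.
Friday + 6 ≡ Thursday — that's 1816's doomsday.
In March the doomsday date is Mar 14.
Mar 24 is 10 days after Mar 14; 10 mod 7 = 3, so Thursday + 3 = Sunday.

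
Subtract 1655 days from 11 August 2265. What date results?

−365 (one year) → Aug 11, 2264 (1290 left).
−366 (one year; includes Feb 29, 2264) → Aug 11, 2263 (924 left).
−365 (one year) → Aug 11, 2262 (559 left).
−365 (one year) → Aug 11, 2261 (194 left).
−11 → Jul 31, 2261 (end of Jul, 31 days; 183 left).
−31 → Jun 30, 2261 (end of Jun, 30 days; 152 left).
−30 → May 31, 2261 (end of May, 31 days; 122 left).
−31 → Apr 30, 2261 (end of Apr, 30 days; 91 left).
−30 → Mar 31, 2261 (end of Mar, 31 days; 61 left).
−31 → Feb 28, 2261 (end of Feb, 28 days; 30 left).
−28 → Jan 31, 2261 (end of Jan, 31 days; 2 left).
−2 → Jan 29, 2261.

January 29, 2261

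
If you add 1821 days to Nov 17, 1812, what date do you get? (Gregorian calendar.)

November 12, 1817

+365 (one year) → Nov 17, 1813 (1456 left).
+365 (one year) → Nov 17, 1814 (1091 left).
+365 (one year) → Nov 17, 1815 (726 left).
+366 (one year; includes Feb 29, 1816) → Nov 17, 1816 (360 left).
Nov has 30 days: +14 → Dec 1, 1816 (346 left).
Dec has 31 days: +31 → Jan 1, 1817 (315 left).
Jan has 31 days: +31 → Feb 1, 1817 (284 left).
Feb has 28 days: +28 → Mar 1, 1817 (256 left).
Mar has 31 days: +31 → Apr 1, 1817 (225 left).
Apr has 30 days: +30 → May 1, 1817 (195 left).
May has 31 days: +31 → Jun 1, 1817 (164 left).
Jun has 30 days: +30 → Jul 1, 1817 (134 left).
Jul has 31 days: +31 → Aug 1, 1817 (103 left).
Aug has 31 days: +31 → Sep 1, 1817 (72 left).
Sep has 30 days: +30 → Oct 1, 1817 (42 left).
Oct has 31 days: +31 → Nov 1, 1817 (11 left).
+11 → Nov 12, 1817.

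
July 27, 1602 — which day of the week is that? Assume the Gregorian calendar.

Doomsday rule: the anchor day for the 1600s is Tuesday. For year 02: 2÷12 = 0 r 2, and 2÷4 = 0, so 0+2+0 = 2.
Tuesday + 2 ≡ Thursday — that's 1602's doomsday.
In July the doomsday date is Jul 11.
Jul 27 is 16 days after Jul 11; 16 mod 7 = 2, so Thursday + 2 = Saturday.

Saturday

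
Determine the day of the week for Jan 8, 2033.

Saturday

Doomsday rule: the anchor day for the 2000s is Tuesday. For year 33: 33÷12 = 2 r 9, and 9÷4 = 2, so 2+9+2 = 13.
Tuesday + 13 ≡ Monday — that's 2033's doomsday.
In January the doomsday date is Jan 3 (2033 is not a leap year).
Jan 8 is 5 days after Jan 3; 5 mod 7 = 5, so Monday + 5 = Saturday.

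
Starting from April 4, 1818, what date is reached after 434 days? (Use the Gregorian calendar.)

June 12, 1819

+365 (one year) → Apr 4, 1819 (69 left).
Apr has 30 days: +27 → May 1, 1819 (42 left).
May has 31 days: +31 → Jun 1, 1819 (11 left).
+11 → Jun 12, 1819.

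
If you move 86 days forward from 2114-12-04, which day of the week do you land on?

Thursday

Dec 4, 2114 is a Tuesday.
86 mod 7 = 2, so 86 days after a Tuesday is Tuesday + 2 = Thursday.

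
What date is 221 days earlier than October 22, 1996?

March 15, 1996

−22 → Sep 30, 1996 (end of Sep, 30 days; 199 left).
−30 → Aug 31, 1996 (end of Aug, 31 days; 169 left).
−31 → Jul 31, 1996 (end of Jul, 31 days; 138 left).
−31 → Jun 30, 1996 (end of Jun, 30 days; 107 left).
−30 → May 31, 1996 (end of May, 31 days; 77 left).
−31 → Apr 30, 1996 (end of Apr, 30 days; 46 left).
−30 → Mar 31, 1996 (end of Mar, 31 days; 16 left).
−16 → Mar 15, 1996.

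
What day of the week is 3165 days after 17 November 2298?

Friday

Nov 17, 2298 is a Thursday.
3165 mod 7 = 1, so 3165 days after a Thursday is Thursday + 1 = Friday.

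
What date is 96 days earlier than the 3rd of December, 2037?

−3 → Nov 30, 2037 (end of Nov, 30 days; 93 left).
−30 → Oct 31, 2037 (end of Oct, 31 days; 63 left).
−31 → Sep 30, 2037 (end of Sep, 30 days; 32 left).
−30 → Aug 31, 2037 (end of Aug, 31 days; 2 left).
−2 → Aug 29, 2037.

August 29, 2037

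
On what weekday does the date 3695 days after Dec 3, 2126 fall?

Monday

Dec 3, 2126 is a Tuesday.
3695 mod 7 = 6, so 3695 days after a Tuesday is Tuesday + 6 = Monday.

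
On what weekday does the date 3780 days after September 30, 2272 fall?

Monday

First find the weekday of Sep 30, 2272. Doomsday rule: the anchor day for the 2200s is Friday. For year 72: 72÷12 = 6 r 0, and 0÷4 = 0, so 6+0+0 = 6.
Friday + 6 ≡ Thursday — that's 2272's doomsday.
In September the doomsday date is Sep 5.
Sep 30 is 25 days after Sep 5; 25 mod 7 = 4, so Thursday + 4 = Monday.
3780 mod 7 = 0, so 3780 days after a Monday is Monday + 0 = Monday.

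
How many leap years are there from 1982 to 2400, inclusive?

Multiples of 4 in [1982,2400]: 105.
Of those, multiples of 100: 5 (not leap unless ÷400).
Multiples of 400: 2.
Leap years = 105 − 5 + 2 = 102.

102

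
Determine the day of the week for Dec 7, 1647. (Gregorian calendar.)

Saturday

Doomsday rule: the anchor day for the 1600s is Tuesday. For year 47: 47÷12 = 3 r 11, and 11÷4 = 2, so 3+11+2 = 16.
Tuesday + 16 ≡ Thursday — that's 1647's doomsday.
In December the doomsday date is Dec 12.
Dec 7 is 5 days before Dec 12; 5 mod 7 = 5, so Thursday − 5 = Saturday.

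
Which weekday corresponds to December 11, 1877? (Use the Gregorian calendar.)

Tuesday

Doomsday rule: the anchor day for the 1800s is Friday. For year 77: 77÷12 = 6 r 5, and 5÷4 = 1, so 6+5+1 = 12.
Friday + 12 ≡ Wednesday — that's 1877's doomsday.
In December the doomsday date is Dec 12.
Dec 11 is 1 day before Dec 12; 1 mod 7 = 1, so Wednesday − 1 = Tuesday.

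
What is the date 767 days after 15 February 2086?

+365 (one year) → Feb 15, 2087 (402 left).
+365 (one year) → Feb 15, 2088 (37 left).
Feb has 29 days: +15 → Mar 1, 2088 (22 left).
+22 → Mar 23, 2088.

March 23, 2088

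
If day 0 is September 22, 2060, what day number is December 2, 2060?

Sep 22, 2060 → Oct 22, 2060: 30 days (September has 30).
Oct 22, 2060 → Nov 22, 2060: 31 days (October has 31).
Nov 22, 2060 → Dec 2, 2060: 10 days.
Total: 71 days.

71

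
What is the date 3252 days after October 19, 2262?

+365 (one year) → Oct 19, 2263 (2887 left).
+366 (one year; includes Feb 29, 2264) → Oct 19, 2264 (2521 left).
+365 (one year) → Oct 19, 2265 (2156 left).
+365 (one year) → Oct 19, 2266 (1791 left).
+365 (one year) → Oct 19, 2267 (1426 left).
+366 (one year; includes Feb 29, 2268) → Oct 19, 2268 (1060 left).
+365 (one year) → Oct 19, 2269 (695 left).
+365 (one year) → Oct 19, 2270 (330 left).
Oct has 31 days: +13 → Nov 1, 2270 (317 left).
Nov has 30 days: +30 → Dec 1, 2270 (287 left).
Dec has 31 days: +31 → Jan 1, 2271 (256 left).
Jan has 31 days: +31 → Feb 1, 2271 (225 left).
Feb has 28 days: +28 → Mar 1, 2271 (197 left).
Mar has 31 days: +31 → Apr 1, 2271 (166 left).
Apr has 30 days: +30 → May 1, 2271 (136 left).
May has 31 days: +31 → Jun 1, 2271 (105 left).
Jun has 30 days: +30 → Jul 1, 2271 (75 left).
Jul has 31 days: +31 → Aug 1, 2271 (44 left).
Aug has 31 days: +31 → Sep 1, 2271 (13 left).
+13 → Sep 14, 2271.

September 14, 2271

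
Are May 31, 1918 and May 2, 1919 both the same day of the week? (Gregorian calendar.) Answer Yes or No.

Yes

From May 31, 1918 to May 2, 1919 is 336 days.
336 mod 7 = 0, so they are the same weekday.
(May 31, 1918 is a Friday; May 2, 1919 is a Friday.)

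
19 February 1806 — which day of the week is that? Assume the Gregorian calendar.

Doomsday rule: the anchor day for the 1800s is Friday. For year 06: 6÷12 = 0 r 6, and 6÷4 = 1, so 0+6+1 = 7.
Friday + 7 ≡ Friday — that's 1806's doomsday.
In February the doomsday date is Feb 28 (1806 is not a leap year).
Feb 19 is 9 days before Feb 28; 9 mod 7 = 2, so Friday − 2 = Wednesday.

Wednesday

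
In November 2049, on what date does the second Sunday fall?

November 14, 2049

November 1, 2049 is a Monday.
The first Sunday is therefore November 7 (6 days later).
The second Sunday is 7 + 1×7 = November 14.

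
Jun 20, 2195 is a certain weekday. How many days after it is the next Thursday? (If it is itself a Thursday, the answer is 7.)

Jun 20, 2195 is a Saturday.
From Saturday to the next Thursday is 5 days.

5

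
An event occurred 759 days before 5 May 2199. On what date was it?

−365 (one year) → May 5, 2198 (394 left).
−5 → Apr 30, 2198 (end of Apr, 30 days; 389 left).
−30 → Mar 31, 2198 (end of Mar, 31 days; 359 left).
−31 → Feb 28, 2198 (end of Feb, 28 days; 328 left).
−28 → Jan 31, 2198 (end of Jan, 31 days; 300 left).
−31 → Dec 31, 2197 (end of Dec, 31 days; 269 left).
−31 → Nov 30, 2197 (end of Nov, 30 days; 238 left).
−30 → Oct 31, 2197 (end of Oct, 31 days; 208 left).
−31 → Sep 30, 2197 (end of Sep, 30 days; 177 left).
−30 → Aug 31, 2197 (end of Aug, 31 days; 147 left).
−31 → Jul 31, 2197 (end of Jul, 31 days; 116 left).
−31 → Jun 30, 2197 (end of Jun, 30 days; 85 left).
−30 → May 31, 2197 (end of May, 31 days; 55 left).
−31 → Apr 30, 2197 (end of Apr, 30 days; 24 left).
−24 → Apr 6, 2197.

April 6, 2197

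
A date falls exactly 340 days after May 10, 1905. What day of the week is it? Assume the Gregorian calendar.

Sunday

First find the weekday of May 10, 1905. Doomsday rule: the anchor day for the 1900s is Wednesday. For year 05: 5÷12 = 0 r 5, and 5÷4 = 1, so 0+5+1 = 6.
Wednesday + 6 ≡ Tuesday — that's 1905's doomsday.
In May the doomsday date is May 9.
May 10 is 1 day after May 9; 1 mod 7 = 1, so Tuesday + 1 = Wednesday.
340 mod 7 = 4, so 340 days after a Wednesday is Wednesday + 4 = Sunday.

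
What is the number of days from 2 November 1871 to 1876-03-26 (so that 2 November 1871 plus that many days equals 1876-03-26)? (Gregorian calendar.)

Nov 2, 1871 → Nov 2, 1872: 366 days (Feb 29, 1872 is in that span).
Nov 2, 1872 → Nov 2, 1873: 365 days.
Nov 2, 1873 → Nov 2, 1874: 365 days.
Nov 2, 1874 → Nov 2, 1875: 365 days.
Nov 2, 1875 → Dec 2, 1875: 30 days (November has 30).
Dec 2, 1875 → Jan 2, 1876: 31 days (December has 31).
Jan 2, 1876 → Feb 2, 1876: 31 days (January has 31).
Feb 2, 1876 → Mar 2, 1876: 29 days (February has 29).
Mar 2, 1876 → Mar 26, 1876: 24 days.
Total: 1606 days.

1606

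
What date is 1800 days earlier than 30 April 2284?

May 27, 2279

−366 (one year; includes Feb 29, 2284) → Apr 30, 2283 (1434 left).
−365 (one year) → Apr 30, 2282 (1069 left).
−365 (one year) → Apr 30, 2281 (704 left).
−365 (one year) → Apr 30, 2280 (339 left).
−30 → Mar 31, 2280 (end of Mar, 31 days; 309 left).
−31 → Feb 29, 2280 (end of Feb, 29 days; 278 left).
−29 → Jan 31, 2280 (end of Jan, 31 days; 249 left).
−31 → Dec 31, 2279 (end of Dec, 31 days; 218 left).
−31 → Nov 30, 2279 (end of Nov, 30 days; 187 left).
−30 → Oct 31, 2279 (end of Oct, 31 days; 157 left).
−31 → Sep 30, 2279 (end of Sep, 30 days; 126 left).
−30 → Aug 31, 2279 (end of Aug, 31 days; 96 left).
−31 → Jul 31, 2279 (end of Jul, 31 days; 65 left).
−31 → Jun 30, 2279 (end of Jun, 30 days; 34 left).
−30 → May 31, 2279 (end of May, 31 days; 4 left).
−4 → May 27, 2279.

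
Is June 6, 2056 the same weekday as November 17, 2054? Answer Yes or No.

From Nov 17, 2054 to Jun 6, 2056 is 567 days.
567 mod 7 = 0, so they are the same weekday.
(Nov 17, 2054 is a Tuesday; Jun 6, 2056 is a Tuesday.)

Yes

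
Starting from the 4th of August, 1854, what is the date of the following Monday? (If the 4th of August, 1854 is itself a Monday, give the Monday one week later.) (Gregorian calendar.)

August 7, 1854

Aug 4, 1854 is a Friday.
From Friday to the next Monday is 3 days.
Aug 4, 1854 + 3 = Aug 7, 1854.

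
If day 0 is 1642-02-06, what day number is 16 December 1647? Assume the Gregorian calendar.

2139

Feb 6, 1642 → Feb 6, 1643: 365 days.
Feb 6, 1643 → Feb 6, 1644: 365 days.
Feb 6, 1644 → Feb 6, 1645: 366 days (Feb 29, 1644 is in that span).
Feb 6, 1645 → Feb 6, 1646: 365 days.
Feb 6, 1646 → Feb 6, 1647: 365 days.
Feb 6, 1647 → Mar 6, 1647: 28 days (February has 28).
Mar 6, 1647 → Apr 6, 1647: 31 days (March has 31).
Apr 6, 1647 → May 6, 1647: 30 days (April has 30).
May 6, 1647 → Jun 6, 1647: 31 days (May has 31).
Jun 6, 1647 → Jul 6, 1647: 30 days (June has 30).
Jul 6, 1647 → Aug 6, 1647: 31 days (July has 31).
Aug 6, 1647 → Sep 6, 1647: 31 days (August has 31).
Sep 6, 1647 → Oct 6, 1647: 30 days (September has 30).
Oct 6, 1647 → Nov 6, 1647: 31 days (October has 31).
Nov 6, 1647 → Dec 6, 1647: 30 days (November has 30).
Dec 6, 1647 → Dec 16, 1647: 10 days.
Total: 2139 days.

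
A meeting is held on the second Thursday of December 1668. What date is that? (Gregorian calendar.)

December 1, 1668 is a Saturday.
The first Thursday is therefore December 6 (5 days later).
The second Thursday is 6 + 1×7 = December 13.

December 13, 1668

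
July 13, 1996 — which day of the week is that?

Doomsday rule: the anchor day for the 1900s is Wednesday. For year 96: 96÷12 = 8 r 0, and 0÷4 = 0, so 8+0+0 = 8.
Wednesday + 8 ≡ Thursday — that's 1996's doomsday.
In July the doomsday date is Jul 11.
Jul 13 is 2 days after Jul 11; 2 mod 7 = 2, so Thursday + 2 = Saturday.

Saturday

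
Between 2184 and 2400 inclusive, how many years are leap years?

53

Multiples of 4 in [2184,2400]: 55.
Of those, multiples of 100: 3 (not leap unless ÷400).
Multiples of 400: 1.
Leap years = 55 − 3 + 1 = 53.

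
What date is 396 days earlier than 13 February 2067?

−13 → Jan 31, 2067 (end of Jan, 31 days; 383 left).
−31 → Dec 31, 2066 (end of Dec, 31 days; 352 left).
−31 → Nov 30, 2066 (end of Nov, 30 days; 321 left).
−30 → Oct 31, 2066 (end of Oct, 31 days; 291 left).
−31 → Sep 30, 2066 (end of Sep, 30 days; 260 left).
−30 → Aug 31, 2066 (end of Aug, 31 days; 230 left).
−31 → Jul 31, 2066 (end of Jul, 31 days; 199 left).
−31 → Jun 30, 2066 (end of Jun, 30 days; 168 left).
−30 → May 31, 2066 (end of May, 31 days; 138 left).
−31 → Apr 30, 2066 (end of Apr, 30 days; 107 left).
−30 → Mar 31, 2066 (end of Mar, 31 days; 77 left).
−31 → Feb 28, 2066 (end of Feb, 28 days; 46 left).
−28 → Jan 31, 2066 (end of Jan, 31 days; 18 left).
−18 → Jan 13, 2066.

January 13, 2066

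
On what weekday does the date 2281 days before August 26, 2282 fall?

Sunday

Aug 26, 2282 is a Saturday.
2281 mod 7 = 6, so 2281 days before a Saturday is Saturday − 6 = Sunday.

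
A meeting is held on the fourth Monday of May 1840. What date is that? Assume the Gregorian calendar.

May 25, 1840

May 1, 1840 is a Friday.
The first Monday is therefore May 4 (3 days later).
The fourth Monday is 4 + 3×7 = May 25.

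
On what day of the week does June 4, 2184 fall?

Friday

Doomsday rule: the anchor day for the 2100s is Sunday. For year 84: 84÷12 = 7 r 0, and 0÷4 = 0, so 7+0+0 = 7.
Sunday + 7 ≡ Sunday — that's 2184's doomsday.
In June the doomsday date is Jun 6.
Jun 4 is 2 days before Jun 6; 2 mod 7 = 2, so Sunday − 2 = Friday.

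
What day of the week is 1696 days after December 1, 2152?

Dec 1, 2152 is a Friday.
1696 mod 7 = 2, so 1696 days after a Friday is Friday + 2 = Sunday.

Sunday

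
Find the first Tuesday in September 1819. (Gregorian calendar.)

September 7, 1819

September 1, 1819 is a Wednesday.
The first Tuesday is therefore September 7 (6 days later).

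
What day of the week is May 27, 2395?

Saturday

Doomsday rule: the anchor day for the 2300s is Wednesday. For year 95: 95÷12 = 7 r 11, and 11÷4 = 2, so 7+11+2 = 20.
Wednesday + 20 ≡ Tuesday — that's 2395's doomsday.
In May the doomsday date is May 9.
May 27 is 18 days after May 9; 18 mod 7 = 4, so Tuesday + 4 = Saturday.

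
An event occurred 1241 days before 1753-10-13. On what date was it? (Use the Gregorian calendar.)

May 21, 1750

−365 (one year) → Oct 13, 1752 (876 left).
−366 (one year; includes Feb 29, 1752) → Oct 13, 1751 (510 left).
−365 (one year) → Oct 13, 1750 (145 left).
−13 → Sep 30, 1750 (end of Sep, 30 days; 132 left).
−30 → Aug 31, 1750 (end of Aug, 31 days; 102 left).
−31 → Jul 31, 1750 (end of Jul, 31 days; 71 left).
−31 → Jun 30, 1750 (end of Jun, 30 days; 40 left).
−30 → May 31, 1750 (end of May, 31 days; 10 left).
−10 → May 21, 1750.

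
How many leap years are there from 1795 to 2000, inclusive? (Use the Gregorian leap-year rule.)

50

Multiples of 4 in [1795,2000]: 52.
Of those, multiples of 100: 3 (not leap unless ÷400).
Multiples of 400: 1.
Leap years = 52 − 3 + 1 = 50.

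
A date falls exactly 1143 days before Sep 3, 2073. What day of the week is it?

Friday

First find the weekday of Sep 3, 2073. Doomsday rule: the anchor day for the 2000s is Tuesday. For year 73: 73÷12 = 6 r 1, and 1÷4 = 0, so 6+1+0 = 7.
Tuesday + 7 ≡ Tuesday — that's 2073's doomsday.
In September the doomsday date is Sep 5.
Sep 3 is 2 days before Sep 5; 2 mod 7 = 2, so Tuesday − 2 = Sunday.
1143 mod 7 = 2, so 1143 days before a Sunday is Sunday − 2 = Friday.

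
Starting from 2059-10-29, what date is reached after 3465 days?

+366 (one year; includes Feb 29, 2060) → Oct 29, 2060 (3099 left).
+365 (one year) → Oct 29, 2061 (2734 left).
+365 (one year) → Oct 29, 2062 (2369 left).
+365 (one year) → Oct 29, 2063 (2004 left).
+366 (one year; includes Feb 29, 2064) → Oct 29, 2064 (1638 left).
+365 (one year) → Oct 29, 2065 (1273 left).
+365 (one year) → Oct 29, 2066 (908 left).
+365 (one year) → Oct 29, 2067 (543 left).
+366 (one year; includes Feb 29, 2068) → Oct 29, 2068 (177 left).
Oct has 31 days: +3 → Nov 1, 2068 (174 left).
Nov has 30 days: +30 → Dec 1, 2068 (144 left).
Dec has 31 days: +31 → Jan 1, 2069 (113 left).
Jan has 31 days: +31 → Feb 1, 2069 (82 left).
Feb has 28 days: +28 → Mar 1, 2069 (54 left).
Mar has 31 days: +31 → Apr 1, 2069 (23 left).
+23 → Apr 24, 2069.

April 24, 2069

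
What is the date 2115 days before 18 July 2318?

−365 (one year) → Jul 18, 2317 (1750 left).
−365 (one year) → Jul 18, 2316 (1385 left).
−366 (one year; includes Feb 29, 2316) → Jul 18, 2315 (1019 left).
−365 (one year) → Jul 18, 2314 (654 left).
−365 (one year) → Jul 18, 2313 (289 left).
−18 → Jun 30, 2313 (end of Jun, 30 days; 271 left).
−30 → May 31, 2313 (end of May, 31 days; 241 left).
−31 → Apr 30, 2313 (end of Apr, 30 days; 210 left).
−30 → Mar 31, 2313 (end of Mar, 31 days; 180 left).
−31 → Feb 28, 2313 (end of Feb, 28 days; 149 left).
−28 → Jan 31, 2313 (end of Jan, 31 days; 121 left).
−31 → Dec 31, 2312 (end of Dec, 31 days; 90 left).
−31 → Nov 30, 2312 (end of Nov, 30 days; 59 left).
−30 → Oct 31, 2312 (end of Oct, 31 days; 29 left).
−29 → Oct 2, 2312.

October 2, 2312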